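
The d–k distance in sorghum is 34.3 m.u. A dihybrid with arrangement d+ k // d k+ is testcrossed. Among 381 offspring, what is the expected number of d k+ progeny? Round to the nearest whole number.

A map distance of 34.3 m.u. corresponds to a recombination frequency of 0.343.
The F1 is d+ k / d k+, so d k+ is a parental gamete class with expected frequency (1 − r)/2 = 0.657/2 = 0.3285.
Expected number = 0.3285 × 381 = 125.16 ≈ 125.

125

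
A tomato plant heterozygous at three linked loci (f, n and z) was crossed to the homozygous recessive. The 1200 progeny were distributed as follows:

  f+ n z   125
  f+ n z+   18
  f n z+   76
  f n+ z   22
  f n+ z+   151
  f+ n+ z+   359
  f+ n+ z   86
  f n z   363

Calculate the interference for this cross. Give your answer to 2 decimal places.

0.25

The two most frequent reciprocal classes, f n z and f+ n+ z+, are the parental types, so the F1 was f n z / f+ n+ z+.
The two rarest classes, f n+ z and f+ n z+, are the double crossovers. Comparing them with the parentals, only the n allele has switched, so n is the middle locus and the order is f – n – z.
f–n: (276 + 40)/1200 = 0.2633; n–z: (162 + 40)/1200 = 0.1683.
Expected DCO frequency = 0.2633 × 0.1683 ≈ 0.04431; observed = 40/1200 ≈ 0.03333.
Coefficient of coincidence = 0.03333/0.04431 ≈ 0.75; interference = 1 − 0.75 = 0.25.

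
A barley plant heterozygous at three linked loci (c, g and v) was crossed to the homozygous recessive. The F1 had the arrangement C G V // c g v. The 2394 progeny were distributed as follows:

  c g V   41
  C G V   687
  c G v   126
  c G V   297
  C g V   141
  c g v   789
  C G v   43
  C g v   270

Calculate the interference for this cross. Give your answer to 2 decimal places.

0.12

The two rarest classes, C G v and c g V, are the double crossovers. Comparing them with the parentals, only the v allele has switched, so v is the middle locus and the order is c – v – g.
c–v: (567 + 84)/2394 = 0.2719; v–g: (267 + 84)/2394 = 0.1466.
Expected DCO frequency = 0.2719 × 0.1466 ≈ 0.03986; observed = 84/2394 ≈ 0.03509.
Coefficient of coincidence = 0.03509/0.03986 ≈ 0.88; interference = 1 − 0.88 = 0.12.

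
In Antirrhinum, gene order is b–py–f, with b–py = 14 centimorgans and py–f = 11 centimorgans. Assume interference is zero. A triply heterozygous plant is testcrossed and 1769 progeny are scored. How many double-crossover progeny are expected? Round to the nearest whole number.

Map distances give recombination frequencies of 0.140 and 0.110 for the two intervals.
With no interference, expected double-crossover frequency = 0.140 × 0.110 = 0.01540.
Expected number = 0.01540 × 1769 = 27.24 ≈ 27.

27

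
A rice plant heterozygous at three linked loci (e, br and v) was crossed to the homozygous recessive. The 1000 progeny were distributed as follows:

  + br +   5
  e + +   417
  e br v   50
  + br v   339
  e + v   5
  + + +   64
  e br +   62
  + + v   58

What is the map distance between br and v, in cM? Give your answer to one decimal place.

The two most frequent reciprocal classes, + br v and e + +, are the parental types, so the F1 was + br v / e + +.
The two rarest classes, + br + and e + v, are the double crossovers. Comparing them with the parentals, only the v allele has switched, so v is the middle locus and the order is br – v – e.
Crossovers in the br–v interval produce the single-crossover classes + + v and e br + (58 + 62 = 120) plus the double crossovers (10).
RF(br–v) = (120 + 10) / 1000 = 130/1000 = 0.1300 → 13.0 cM.

13.0 cM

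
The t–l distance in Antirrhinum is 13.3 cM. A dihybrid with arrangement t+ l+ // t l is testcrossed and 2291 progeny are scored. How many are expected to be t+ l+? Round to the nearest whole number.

993

A map distance of 13.3 cM corresponds to a recombination frequency of 0.133.
The F1 is t+ l+ / t l, so t+ l+ is a parental gamete class with expected frequency (1 − r)/2 = 0.867/2 = 0.4335.
Expected number = 0.4335 × 2291 = 993.15 ≈ 993.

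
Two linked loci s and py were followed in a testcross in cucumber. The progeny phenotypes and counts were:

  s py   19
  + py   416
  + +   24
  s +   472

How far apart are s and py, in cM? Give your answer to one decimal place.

4.6 cM

The two most frequent classes, + py (416) and s + (472), are the parental types, so the F1 was + py / s +.
The recombinant classes are + + and s py: 24 + 19 = 43.
Recombination frequency = 43/931 = 0.0462 ≈ 4.6%, i.e. 4.6 cM.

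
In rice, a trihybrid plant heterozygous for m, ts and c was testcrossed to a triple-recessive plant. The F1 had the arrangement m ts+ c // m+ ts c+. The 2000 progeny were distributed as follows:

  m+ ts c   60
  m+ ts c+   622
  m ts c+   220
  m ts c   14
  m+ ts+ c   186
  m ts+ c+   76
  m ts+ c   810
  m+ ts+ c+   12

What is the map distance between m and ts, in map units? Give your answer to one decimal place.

The two rarest classes, m ts c and m+ ts+ c+, are the double crossovers. Comparing them with the parentals, only the ts allele has switched, so ts is the middle locus and the order is c – ts – m.
Crossovers in the ts–m interval produce the single-crossover classes m+ ts+ c and m ts c+ (186 + 220 = 406) plus the double crossovers (26).
RF(ts–m) = (406 + 26) / 2000 = 432/2000 = 0.2160 → 21.6 map units.

21.6 map units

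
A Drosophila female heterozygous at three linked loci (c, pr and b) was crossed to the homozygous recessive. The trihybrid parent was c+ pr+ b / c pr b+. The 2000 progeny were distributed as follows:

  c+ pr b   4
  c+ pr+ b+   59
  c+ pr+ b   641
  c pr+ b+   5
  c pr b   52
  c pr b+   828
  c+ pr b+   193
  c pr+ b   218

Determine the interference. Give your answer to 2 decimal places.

The two rarest classes, c+ pr b and c pr+ b+, are the double crossovers. Comparing them with the parentals, only the pr allele has switched, so pr is the middle locus and the order is b – pr – c.
b–pr: (111 + 9)/2000 = 0.0600; pr–c: (411 + 9)/2000 = 0.2100.
Expected DCO frequency = 0.0600 × 0.2100 ≈ 0.01260; observed = 9/2000 ≈ 0.00450.
Coefficient of coincidence = 0.00450/0.01260 ≈ 0.36; interference = 1 − 0.36 = 0.64.

0.64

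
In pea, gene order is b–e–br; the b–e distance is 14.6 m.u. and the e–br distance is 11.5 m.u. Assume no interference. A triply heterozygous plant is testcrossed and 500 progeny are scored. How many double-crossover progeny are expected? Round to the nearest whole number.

Map distances give recombination frequencies of 0.146 and 0.115 for the two intervals.
With no interference, expected double-crossover frequency = 0.146 × 0.115 = 0.01679.
Expected number = 0.01679 × 500 = 8.39 ≈ 8.

8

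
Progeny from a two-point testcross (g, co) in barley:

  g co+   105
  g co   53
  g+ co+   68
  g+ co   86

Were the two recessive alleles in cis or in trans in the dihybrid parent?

trans

The two most frequent classes are g+ co (86) and g co+ (105); these are the parental (non-recombinant) types.
So the F1 carried g+ co on one chromosome and g co+ on the other — the recessive alleles are on opposite chromosomes (trans / repulsion).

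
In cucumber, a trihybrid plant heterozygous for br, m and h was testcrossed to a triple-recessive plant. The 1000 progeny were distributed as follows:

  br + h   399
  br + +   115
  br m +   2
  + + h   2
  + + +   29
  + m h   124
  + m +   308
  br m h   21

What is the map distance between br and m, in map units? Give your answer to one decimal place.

The two most frequent reciprocal classes, br + h and + m +, are the parental types, so the F1 was br + h / + m +.
The two rarest classes, + + h and br m +, are the double crossovers. Comparing them with the parentals, only the br allele has switched, so br is the middle locus and the order is h – br – m.
Crossovers in the br–m interval produce the single-crossover classes br m h and + + + (21 + 29 = 50) plus the double crossovers (4).
RF(br–m) = (50 + 4) / 1000 = 54/1000 = 0.0540 → 5.4 map units.

5.4 map units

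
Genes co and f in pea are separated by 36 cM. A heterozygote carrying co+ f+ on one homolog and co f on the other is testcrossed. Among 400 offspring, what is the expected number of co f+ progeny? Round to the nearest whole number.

72

A map distance of 36 cM corresponds to a recombination frequency of 0.360.
The F1 is co+ f+ / co f, so co f+ is a recombinant gamete class with expected frequency r/2 = 0.360/2 = 0.1800.
Expected number = 0.1800 × 400 = 72.00 ≈ 72.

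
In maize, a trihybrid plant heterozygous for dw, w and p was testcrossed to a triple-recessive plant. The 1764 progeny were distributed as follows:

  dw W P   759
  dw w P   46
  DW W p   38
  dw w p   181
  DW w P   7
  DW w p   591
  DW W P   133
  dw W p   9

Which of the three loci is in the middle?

p

The two most frequent reciprocal classes, DW w p and dw W P, are the parental types, so the F1 was DW w p / dw W P.
The two rarest classes, DW w P and dw W p, are the double crossovers. Comparing them with the parentals, only the p allele has switched, so p is the middle locus and the order is w – p – dw.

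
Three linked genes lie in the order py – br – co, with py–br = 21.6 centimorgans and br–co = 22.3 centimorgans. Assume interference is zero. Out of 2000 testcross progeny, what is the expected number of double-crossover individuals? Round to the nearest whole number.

Map distances give recombination frequencies of 0.216 and 0.223 for the two intervals.
With no interference, expected double-crossover frequency = 0.216 × 0.223 = 0.04817.
Expected number = 0.04817 × 2000 = 96.34 ≈ 96.

96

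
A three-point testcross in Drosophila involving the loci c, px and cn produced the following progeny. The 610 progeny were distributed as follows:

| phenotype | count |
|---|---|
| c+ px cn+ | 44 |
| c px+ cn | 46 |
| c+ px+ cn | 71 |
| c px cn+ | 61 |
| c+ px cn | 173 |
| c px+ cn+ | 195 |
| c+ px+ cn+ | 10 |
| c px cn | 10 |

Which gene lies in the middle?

The two most frequent reciprocal classes, c+ px cn and c px+ cn+, are the parental types, so the F1 was c+ px cn / c px+ cn+.
The two rarest classes, c px cn and c+ px+ cn+, are the double crossovers. Comparing them with the parentals, only the c allele has switched, so c is the middle locus and the order is cn – c – px.

c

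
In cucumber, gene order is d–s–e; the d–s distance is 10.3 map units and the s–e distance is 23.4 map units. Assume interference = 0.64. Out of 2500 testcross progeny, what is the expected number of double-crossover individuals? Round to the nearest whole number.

22

Map distances give recombination frequencies of 0.103 and 0.234 for the two intervals.
With interference 0.64 (so coincidence = 0.36), expected double-crossover frequency = 0.103 × 0.234 × 0.36 = 0.00868.
Expected number = 0.00868 × 2500 = 21.69 ≈ 22.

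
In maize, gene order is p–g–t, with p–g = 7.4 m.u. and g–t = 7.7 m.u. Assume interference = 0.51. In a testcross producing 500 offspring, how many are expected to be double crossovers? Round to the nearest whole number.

1

Map distances give recombination frequencies of 0.074 and 0.077 for the two intervals.
With interference 0.51 (so coincidence = 0.49), expected double-crossover frequency = 0.074 × 0.077 × 0.49 = 0.00279.
Expected number = 0.00279 × 500 = 1.40 ≈ 1.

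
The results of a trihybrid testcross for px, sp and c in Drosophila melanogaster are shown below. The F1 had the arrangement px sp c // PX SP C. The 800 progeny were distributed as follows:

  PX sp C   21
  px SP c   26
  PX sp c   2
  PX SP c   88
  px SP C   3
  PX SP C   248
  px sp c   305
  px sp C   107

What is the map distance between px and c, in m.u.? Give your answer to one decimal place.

25.0 m.u.

The two rarest classes, PX sp c and px SP C, are the double crossovers. Comparing them with the parentals, only the px allele has switched, so px is the middle locus and the order is sp – px – c.
Crossovers in the px–c interval produce the single-crossover classes px sp C and PX SP c (107 + 88 = 195) plus the double crossovers (5).
RF(px–c) = (195 + 5) / 800 = 200/800 = 0.2500 → 25.0 m.u.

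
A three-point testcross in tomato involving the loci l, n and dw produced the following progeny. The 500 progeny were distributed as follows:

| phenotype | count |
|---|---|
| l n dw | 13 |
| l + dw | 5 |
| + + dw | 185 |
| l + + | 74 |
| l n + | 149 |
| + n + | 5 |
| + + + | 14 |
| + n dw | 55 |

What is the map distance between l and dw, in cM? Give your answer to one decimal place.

The two most frequent reciprocal classes, l n + and + + dw, are the parental types, so the F1 was l n + / + + dw.
The two rarest classes, + n + and l + dw, are the double crossovers. Comparing them with the parentals, only the l allele has switched, so l is the middle locus and the order is dw – l – n.
Crossovers in the dw–l interval produce the single-crossover classes l n dw and + + + (13 + 14 = 27) plus the double crossovers (10).
RF(dw–l) = (27 + 10) / 500 = 37/500 = 0.0740 → 7.4 cM.

7.4 cM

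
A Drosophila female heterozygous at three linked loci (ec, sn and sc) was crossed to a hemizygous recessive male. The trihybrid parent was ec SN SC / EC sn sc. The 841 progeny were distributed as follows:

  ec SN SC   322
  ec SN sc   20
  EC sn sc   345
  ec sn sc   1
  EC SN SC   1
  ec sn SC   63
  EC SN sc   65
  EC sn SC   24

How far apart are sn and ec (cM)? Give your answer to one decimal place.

The two rarest classes, EC SN SC and ec sn sc, are the double crossovers. Comparing them with the parentals, only the ec allele has switched, so ec is the middle locus and the order is sn – ec – sc.
Crossovers in the sn–ec interval produce the single-crossover classes ec sn SC and EC SN sc (63 + 65 = 128) plus the double crossovers (2).
RF(sn–ec) = (128 + 2) / 841 = 130/841 = 0.1546 → 15.5 cM.

15.5 cM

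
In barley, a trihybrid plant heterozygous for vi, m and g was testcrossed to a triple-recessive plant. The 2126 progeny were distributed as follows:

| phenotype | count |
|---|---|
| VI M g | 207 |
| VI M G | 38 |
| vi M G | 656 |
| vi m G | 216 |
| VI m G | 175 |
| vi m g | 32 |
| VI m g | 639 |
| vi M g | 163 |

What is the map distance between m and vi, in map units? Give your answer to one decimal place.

23.2 map units

The two most frequent reciprocal classes, vi M G and VI m g, are the parental types, so the F1 was vi M G / VI m g.
The two rarest classes, VI M G and vi m g, are the double crossovers. Comparing them with the parentals, only the vi allele has switched, so vi is the middle locus and the order is m – vi – g.
Crossovers in the m–vi interval produce the single-crossover classes vi m G and VI M g (216 + 207 = 423) plus the double crossovers (70).
RF(m–vi) = (423 + 70) / 2126 = 493/2126 = 0.2319 → 23.2 map units.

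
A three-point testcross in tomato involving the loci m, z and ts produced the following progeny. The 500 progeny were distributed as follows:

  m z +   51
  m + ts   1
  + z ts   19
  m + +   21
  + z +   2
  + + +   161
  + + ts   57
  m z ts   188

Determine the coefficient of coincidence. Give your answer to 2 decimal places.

0.31

The two most frequent reciprocal classes, m z ts and + + +, are the parental types, so the F1 was m z ts / + + +.
The two rarest classes, m + ts and + z +, are the double crossovers. Comparing them with the parentals, only the z allele has switched, so z is the middle locus and the order is m – z – ts.
m–z: (40 + 3)/500 = 0.0860; z–ts: (108 + 3)/500 = 0.2220.
Expected DCO frequency = 0.0860 × 0.2220 ≈ 0.01909; observed = 3/500 ≈ 0.00600.
Coefficient of coincidence = 0.00600/0.01909 ≈ 0.31.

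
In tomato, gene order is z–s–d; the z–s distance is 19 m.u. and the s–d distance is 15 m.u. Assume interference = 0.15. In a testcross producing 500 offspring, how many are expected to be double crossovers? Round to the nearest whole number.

12

Map distances give recombination frequencies of 0.190 and 0.150 for the two intervals.
With interference 0.15 (so coincidence = 0.85), expected double-crossover frequency = 0.190 × 0.150 × 0.85 = 0.02422.
Expected number = 0.02422 × 500 = 12.11 ≈ 12.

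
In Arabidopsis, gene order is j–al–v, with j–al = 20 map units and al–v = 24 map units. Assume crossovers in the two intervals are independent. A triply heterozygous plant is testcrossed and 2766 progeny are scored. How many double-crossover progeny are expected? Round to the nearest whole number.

Map distances give recombination frequencies of 0.200 and 0.240 for the two intervals.
With no interference, expected double-crossover frequency = 0.200 × 0.240 = 0.04800.
Expected number = 0.04800 × 2766 = 132.77 ≈ 133.

133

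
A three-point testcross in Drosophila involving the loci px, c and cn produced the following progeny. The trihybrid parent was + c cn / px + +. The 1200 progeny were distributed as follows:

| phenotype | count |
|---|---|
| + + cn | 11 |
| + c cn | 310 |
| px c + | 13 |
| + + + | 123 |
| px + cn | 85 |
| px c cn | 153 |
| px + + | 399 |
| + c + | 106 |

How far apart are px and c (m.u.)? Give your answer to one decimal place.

25.0 m.u.

The two rarest classes, + + cn and px c +, are the double crossovers. Comparing them with the parentals, only the c allele has switched, so c is the middle locus and the order is px – c – cn.
Crossovers in the px–c interval produce the single-crossover classes px c cn and + + + (153 + 123 = 276) plus the double crossovers (24).
RF(px–c) = (276 + 24) / 1200 = 300/1200 = 0.2500 → 25.0 m.u.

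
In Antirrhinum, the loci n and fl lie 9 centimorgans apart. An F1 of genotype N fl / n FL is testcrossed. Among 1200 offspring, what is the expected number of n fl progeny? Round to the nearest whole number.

A map distance of 9 centimorgans corresponds to a recombination frequency of 0.090.
The F1 is N fl / n FL, so n fl is a recombinant gamete class with expected frequency r/2 = 0.090/2 = 0.0450.
Expected number = 0.0450 × 1200 = 54.00 ≈ 54.

54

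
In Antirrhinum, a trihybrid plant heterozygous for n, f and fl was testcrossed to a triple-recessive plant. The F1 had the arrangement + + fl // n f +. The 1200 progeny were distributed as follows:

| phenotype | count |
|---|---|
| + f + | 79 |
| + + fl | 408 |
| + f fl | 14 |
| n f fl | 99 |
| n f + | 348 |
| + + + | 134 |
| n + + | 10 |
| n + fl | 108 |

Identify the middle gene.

f

The two rarest classes, + f fl and n + +, are the double crossovers. Comparing them with the parentals, only the f allele has switched, so f is the middle locus and the order is n – f – fl.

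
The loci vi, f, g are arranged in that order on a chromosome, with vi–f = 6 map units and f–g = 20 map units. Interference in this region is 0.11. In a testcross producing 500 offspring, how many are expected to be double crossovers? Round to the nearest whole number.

Map distances give recombination frequencies of 0.060 and 0.200 for the two intervals.
With interference 0.11 (so coincidence = 0.89), expected double-crossover frequency = 0.060 × 0.200 × 0.89 = 0.01068.
Expected number = 0.01068 × 500 = 5.34 ≈ 5.

5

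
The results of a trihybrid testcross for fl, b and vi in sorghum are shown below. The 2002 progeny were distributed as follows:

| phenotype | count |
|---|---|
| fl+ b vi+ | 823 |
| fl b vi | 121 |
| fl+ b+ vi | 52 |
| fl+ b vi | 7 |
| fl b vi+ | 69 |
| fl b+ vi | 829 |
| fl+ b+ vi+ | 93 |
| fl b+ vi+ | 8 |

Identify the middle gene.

The two most frequent reciprocal classes, fl b+ vi and fl+ b vi+, are the parental types, so the F1 was fl b+ vi / fl+ b vi+.
The two rarest classes, fl b+ vi+ and fl+ b vi, are the double crossovers. Comparing them with the parentals, only the vi allele has switched, so vi is the middle locus and the order is fl – vi – b.

vi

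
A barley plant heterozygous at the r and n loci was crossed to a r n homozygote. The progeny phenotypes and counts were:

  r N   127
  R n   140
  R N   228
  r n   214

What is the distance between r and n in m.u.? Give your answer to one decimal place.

37.7 m.u.

The two most frequent classes, R N (228) and r n (214), are the parental types, so the F1 was R N / r n.
The recombinant classes are R n and r N: 140 + 127 = 267.
Recombination frequency = 267/709 = 0.3766 ≈ 37.7%, i.e. 37.7 m.u.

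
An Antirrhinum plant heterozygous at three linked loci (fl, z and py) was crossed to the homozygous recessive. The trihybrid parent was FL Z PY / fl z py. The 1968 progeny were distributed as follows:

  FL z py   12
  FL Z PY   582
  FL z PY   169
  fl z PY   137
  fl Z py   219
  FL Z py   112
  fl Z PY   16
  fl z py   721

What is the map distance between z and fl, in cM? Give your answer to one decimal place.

21.1 cM

The two rarest classes, fl Z PY and FL z py, are the double crossovers. Comparing them with the parentals, only the fl allele has switched, so fl is the middle locus and the order is z – fl – py.
Crossovers in the z–fl interval produce the single-crossover classes FL z PY and fl Z py (169 + 219 = 388) plus the double crossovers (28).
RF(z–fl) = (388 + 28) / 1968 = 416/1968 = 0.2114 → 21.1 cM.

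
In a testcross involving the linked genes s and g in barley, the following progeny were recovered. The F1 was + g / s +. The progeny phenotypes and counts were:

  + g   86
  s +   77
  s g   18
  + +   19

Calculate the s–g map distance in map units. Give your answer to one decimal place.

The recombinant classes are + + and s g: 19 + 18 = 37.
Recombination frequency = 37/200 = 0.1850 ≈ 18.5%, i.e. 18.5 map units.

18.5 map units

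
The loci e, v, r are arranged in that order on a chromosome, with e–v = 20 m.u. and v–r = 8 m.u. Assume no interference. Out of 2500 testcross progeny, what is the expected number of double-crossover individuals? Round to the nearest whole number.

Map distances give recombination frequencies of 0.200 and 0.080 for the two intervals.
With no interference, expected double-crossover frequency = 0.200 × 0.080 = 0.01600.
Expected number = 0.01600 × 2500 = 40.00 ≈ 40.

40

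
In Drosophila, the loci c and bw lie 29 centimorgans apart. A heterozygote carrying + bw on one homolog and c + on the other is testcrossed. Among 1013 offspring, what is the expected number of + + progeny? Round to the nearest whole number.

147

A map distance of 29 centimorgans corresponds to a recombination frequency of 0.290.
The F1 is + bw / c +, so + + is a recombinant gamete class with expected frequency r/2 = 0.290/2 = 0.1450.
Expected number = 0.1450 × 1013 = 146.88 ≈ 147.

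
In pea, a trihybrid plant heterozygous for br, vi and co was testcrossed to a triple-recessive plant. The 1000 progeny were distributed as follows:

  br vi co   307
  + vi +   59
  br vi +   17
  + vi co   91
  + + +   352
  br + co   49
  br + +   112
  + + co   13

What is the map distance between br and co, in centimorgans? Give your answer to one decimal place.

23.3 centimorgans

The two most frequent reciprocal classes, br vi co and + + +, are the parental types, so the F1 was br vi co / + + +.
The two rarest classes, br vi + and + + co, are the double crossovers. Comparing them with the parentals, only the co allele has switched, so co is the middle locus and the order is vi – co – br.
Crossovers in the co–br interval produce the single-crossover classes + vi co and br + + (91 + 112 = 203) plus the double crossovers (30).
RF(co–br) = (203 + 30) / 1000 = 233/1000 = 0.2330 → 23.3 centimorgans.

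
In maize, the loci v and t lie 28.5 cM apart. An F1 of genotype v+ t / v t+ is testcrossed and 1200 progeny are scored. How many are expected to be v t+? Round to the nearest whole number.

A map distance of 28.5 cM corresponds to a recombination frequency of 0.285.
The F1 is v+ t / v t+, so v t+ is a parental gamete class with expected frequency (1 − r)/2 = 0.715/2 = 0.3575.
Expected number = 0.3575 × 1200 = 429.00 ≈ 429.

429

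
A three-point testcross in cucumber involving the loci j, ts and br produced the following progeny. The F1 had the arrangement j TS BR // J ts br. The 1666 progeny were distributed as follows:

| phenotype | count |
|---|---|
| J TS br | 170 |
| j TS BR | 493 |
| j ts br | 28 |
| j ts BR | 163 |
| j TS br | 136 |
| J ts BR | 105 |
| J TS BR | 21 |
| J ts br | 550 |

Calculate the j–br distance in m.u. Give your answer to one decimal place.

The two rarest classes, J TS BR and j ts br, are the double crossovers. Comparing them with the parentals, only the j allele has switched, so j is the middle locus and the order is br – j – ts.
Crossovers in the br–j interval produce the single-crossover classes j TS br and J ts BR (136 + 105 = 241) plus the double crossovers (49).
RF(br–j) = (241 + 49) / 1666 = 290/1666 = 0.1741 → 17.4 m.u.

17.4 m.u.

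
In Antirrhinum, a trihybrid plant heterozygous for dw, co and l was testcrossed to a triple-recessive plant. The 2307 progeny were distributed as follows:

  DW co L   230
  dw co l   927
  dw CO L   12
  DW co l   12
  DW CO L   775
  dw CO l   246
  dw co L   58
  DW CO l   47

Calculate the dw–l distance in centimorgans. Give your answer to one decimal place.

5.6 centimorgans

The two most frequent reciprocal classes, DW CO L and dw co l, are the parental types, so the F1 was DW CO L / dw co l.
The two rarest classes, dw CO L and DW co l, are the double crossovers. Comparing them with the parentals, only the dw allele has switched, so dw is the middle locus and the order is l – dw – co.
Crossovers in the l–dw interval produce the single-crossover classes DW CO l and dw co L (47 + 58 = 105) plus the double crossovers (24).
RF(l–dw) = (105 + 24) / 2307 = 129/2307 = 0.0559 → 5.6 centimorgans.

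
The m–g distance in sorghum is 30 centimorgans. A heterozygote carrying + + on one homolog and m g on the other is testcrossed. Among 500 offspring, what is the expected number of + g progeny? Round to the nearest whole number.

75

A map distance of 30 centimorgans corresponds to a recombination frequency of 0.300.
The F1 is + + / m g, so + g is a recombinant gamete class with expected frequency r/2 = 0.300/2 = 0.1500.
Expected number = 0.1500 × 500 = 75.00 ≈ 75.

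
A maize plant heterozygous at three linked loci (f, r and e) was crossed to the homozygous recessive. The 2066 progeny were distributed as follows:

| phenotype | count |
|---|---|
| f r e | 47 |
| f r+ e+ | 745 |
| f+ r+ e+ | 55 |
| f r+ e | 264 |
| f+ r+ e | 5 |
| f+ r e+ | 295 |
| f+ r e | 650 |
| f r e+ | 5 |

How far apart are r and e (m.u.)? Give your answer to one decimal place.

The two most frequent reciprocal classes, f+ r e and f r+ e+, are the parental types, so the F1 was f+ r e / f r+ e+.
The two rarest classes, f+ r+ e and f r e+, are the double crossovers. Comparing them with the parentals, only the r allele has switched, so r is the middle locus and the order is f – r – e.
Crossovers in the r–e interval produce the single-crossover classes f+ r e+ and f r+ e (295 + 264 = 559) plus the double crossovers (10).
RF(r–e) = (559 + 10) / 2066 = 569/2066 = 0.2754 → 27.5 m.u.

27.5 m.u.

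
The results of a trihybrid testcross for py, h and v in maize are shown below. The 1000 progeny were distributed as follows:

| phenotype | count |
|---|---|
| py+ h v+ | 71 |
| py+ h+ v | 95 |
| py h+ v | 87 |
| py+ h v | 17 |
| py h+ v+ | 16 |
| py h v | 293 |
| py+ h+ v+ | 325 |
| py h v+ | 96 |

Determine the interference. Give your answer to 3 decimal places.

The two most frequent reciprocal classes, py h v and py+ h+ v+, are the parental types, so the F1 was py h v / py+ h+ v+.
The two rarest classes, py+ h v and py h+ v+, are the double crossovers. Comparing them with the parentals, only the py allele has switched, so py is the middle locus and the order is h – py – v.
h–py: (158 + 33)/1000 = 0.1910; py–v: (191 + 33)/1000 = 0.2240.
Expected DCO frequency = 0.1910 × 0.2240 ≈ 0.04278; observed = 33/1000 ≈ 0.03300.
Coefficient of coincidence = 0.03300/0.04278 ≈ 0.771; interference = 1 − 0.771 = 0.229.

0.229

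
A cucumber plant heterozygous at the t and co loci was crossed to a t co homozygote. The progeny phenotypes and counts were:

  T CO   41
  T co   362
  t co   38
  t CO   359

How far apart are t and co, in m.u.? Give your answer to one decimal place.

9.9 m.u.

The two most frequent classes, T co (362) and t CO (359), are the parental types, so the F1 was T co / t CO.
The recombinant classes are T CO and t co: 41 + 38 = 79.
Recombination frequency = 79/800 = 0.0988 ≈ 9.9%, i.e. 9.9 m.u.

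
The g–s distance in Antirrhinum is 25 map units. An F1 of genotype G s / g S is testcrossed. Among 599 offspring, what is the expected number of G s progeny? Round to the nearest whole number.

225

A map distance of 25 map units corresponds to a recombination frequency of 0.250.
The F1 is G s / g S, so G s is a parental gamete class with expected frequency (1 − r)/2 = 0.750/2 = 0.3750.
Expected number = 0.3750 × 599 = 224.62 ≈ 225.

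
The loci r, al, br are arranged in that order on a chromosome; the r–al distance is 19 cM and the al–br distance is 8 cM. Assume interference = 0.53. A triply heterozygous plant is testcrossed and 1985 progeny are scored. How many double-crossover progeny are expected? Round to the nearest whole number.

Map distances give recombination frequencies of 0.190 and 0.080 for the two intervals.
With interference 0.53 (so coincidence = 0.47), expected double-crossover frequency = 0.190 × 0.080 × 0.47 = 0.00714.
Expected number = 0.00714 × 1985 = 14.18 ≈ 14.

14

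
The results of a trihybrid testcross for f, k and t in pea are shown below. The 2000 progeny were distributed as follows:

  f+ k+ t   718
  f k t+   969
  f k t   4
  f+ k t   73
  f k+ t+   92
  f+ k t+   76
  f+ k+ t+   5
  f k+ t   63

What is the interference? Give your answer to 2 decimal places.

The two most frequent reciprocal classes, f k t+ and f+ k+ t, are the parental types, so the F1 was f k t+ / f+ k+ t.
The two rarest classes, f k t and f+ k+ t+, are the double crossovers. Comparing them with the parentals, only the t allele has switched, so t is the middle locus and the order is f – t – k.
f–t: (139 + 9)/2000 = 0.0740; t–k: (165 + 9)/2000 = 0.0870.
Expected DCO frequency = 0.0740 × 0.0870 ≈ 0.00644; observed = 9/2000 ≈ 0.00450.
Coefficient of coincidence = 0.00450/0.00644 ≈ 0.70; interference = 1 − 0.70 = 0.30.

0.30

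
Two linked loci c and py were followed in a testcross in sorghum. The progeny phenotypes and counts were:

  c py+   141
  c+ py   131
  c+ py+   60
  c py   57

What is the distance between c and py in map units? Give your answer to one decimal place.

30.1 map units

The two most frequent classes, c+ py (131) and c py+ (141), are the parental types, so the F1 was c+ py / c py+.
The recombinant classes are c+ py+ and c py: 60 + 57 = 117.
Recombination frequency = 117/389 = 0.3008 ≈ 30.1%, i.e. 30.1 map units.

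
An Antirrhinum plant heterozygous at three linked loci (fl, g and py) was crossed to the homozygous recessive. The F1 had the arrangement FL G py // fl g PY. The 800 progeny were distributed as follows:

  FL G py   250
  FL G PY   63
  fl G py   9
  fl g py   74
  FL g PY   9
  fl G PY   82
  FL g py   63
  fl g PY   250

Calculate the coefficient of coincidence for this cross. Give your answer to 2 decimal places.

0.57

The two rarest classes, fl G py and FL g PY, are the double crossovers. Comparing them with the parentals, only the fl allele has switched, so fl is the middle locus and the order is py – fl – g.
py–fl: (137 + 18)/800 = 0.1938; fl–g: (145 + 18)/800 = 0.2037.
Expected DCO frequency = 0.1938 × 0.2037 ≈ 0.03948; observed = 18/800 ≈ 0.02250.
Coefficient of coincidence = 0.02250/0.03948 ≈ 0.57.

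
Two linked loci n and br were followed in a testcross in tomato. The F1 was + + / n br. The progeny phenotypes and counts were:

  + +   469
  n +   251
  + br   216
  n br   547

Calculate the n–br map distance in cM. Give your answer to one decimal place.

31.5 cM

The recombinant classes are + br and n +: 216 + 251 = 467.
Recombination frequency = 467/1483 = 0.3149 ≈ 31.5%, i.e. 31.5 cM.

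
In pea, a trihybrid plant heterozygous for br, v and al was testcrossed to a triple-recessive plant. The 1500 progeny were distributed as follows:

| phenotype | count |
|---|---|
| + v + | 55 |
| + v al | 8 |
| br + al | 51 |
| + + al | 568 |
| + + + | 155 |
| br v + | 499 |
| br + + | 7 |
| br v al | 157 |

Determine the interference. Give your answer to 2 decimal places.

The two most frequent reciprocal classes, br v + and + + al, are the parental types, so the F1 was br v + / + + al.
The two rarest classes, br + + and + v al, are the double crossovers. Comparing them with the parentals, only the v allele has switched, so v is the middle locus and the order is br – v – al.
br–v: (106 + 15)/1500 = 0.0807; v–al: (312 + 15)/1500 = 0.2180.
Expected DCO frequency = 0.0807 × 0.2180 ≈ 0.01759; observed = 15/1500 ≈ 0.01000.
Coefficient of coincidence = 0.01000/0.01759 ≈ 0.57; interference = 1 − 0.57 = 0.43.

0.43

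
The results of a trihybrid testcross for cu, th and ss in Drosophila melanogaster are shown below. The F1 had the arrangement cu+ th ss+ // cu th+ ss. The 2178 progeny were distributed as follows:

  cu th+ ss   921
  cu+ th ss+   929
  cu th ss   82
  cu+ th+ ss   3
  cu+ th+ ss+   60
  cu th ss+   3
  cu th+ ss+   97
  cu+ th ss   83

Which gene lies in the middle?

The two rarest classes, cu th ss+ and cu+ th+ ss, are the double crossovers. Comparing them with the parentals, only the cu allele has switched, so cu is the middle locus and the order is th – cu – ss.

cu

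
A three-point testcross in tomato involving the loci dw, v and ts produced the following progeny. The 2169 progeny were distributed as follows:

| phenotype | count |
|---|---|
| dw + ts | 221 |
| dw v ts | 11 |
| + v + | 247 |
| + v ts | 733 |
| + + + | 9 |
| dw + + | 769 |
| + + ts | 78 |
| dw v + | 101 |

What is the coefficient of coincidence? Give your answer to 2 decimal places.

0.45

The two most frequent reciprocal classes, dw + + and + v ts, are the parental types, so the F1 was dw + + / + v ts.
The two rarest classes, + + + and dw v ts, are the double crossovers. Comparing them with the parentals, only the dw allele has switched, so dw is the middle locus and the order is ts – dw – v.
ts–dw: (468 + 20)/2169 = 0.2250; dw–v: (179 + 20)/2169 = 0.0917.
Expected DCO frequency = 0.2250 × 0.0917 ≈ 0.02063; observed = 20/2169 ≈ 0.00922.
Coefficient of coincidence = 0.00922/0.02063 ≈ 0.45.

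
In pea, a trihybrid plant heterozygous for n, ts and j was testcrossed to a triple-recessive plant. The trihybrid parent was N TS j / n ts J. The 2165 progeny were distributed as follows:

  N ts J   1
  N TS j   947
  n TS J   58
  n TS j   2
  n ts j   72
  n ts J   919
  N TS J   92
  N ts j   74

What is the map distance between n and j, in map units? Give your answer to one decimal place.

7.7 map units

The two rarest classes, n TS j and N ts J, are the double crossovers. Comparing them with the parentals, only the n allele has switched, so n is the middle locus and the order is ts – n – j.
Crossovers in the n–j interval produce the single-crossover classes N TS J and n ts j (92 + 72 = 164) plus the double crossovers (3).
RF(n–j) = (164 + 3) / 2165 = 167/2165 = 0.0771 → 7.7 map units.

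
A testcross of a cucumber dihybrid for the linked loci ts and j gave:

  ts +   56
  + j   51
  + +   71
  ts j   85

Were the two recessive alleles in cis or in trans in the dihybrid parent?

cis

The two most frequent classes are + + (71) and ts j (85); these are the parental (non-recombinant) types.
So the F1 carried + + on one chromosome and ts j on the other — the recessive alleles are on the same chromosome (cis / coupling).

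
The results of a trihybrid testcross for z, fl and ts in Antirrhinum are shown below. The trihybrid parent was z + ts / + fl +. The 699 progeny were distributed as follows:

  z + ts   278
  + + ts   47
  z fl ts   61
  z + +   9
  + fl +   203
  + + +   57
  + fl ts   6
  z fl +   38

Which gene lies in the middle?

ts

The two rarest classes, z + + and + fl ts, are the double crossovers. Comparing them with the parentals, only the ts allele has switched, so ts is the middle locus and the order is fl – ts – z.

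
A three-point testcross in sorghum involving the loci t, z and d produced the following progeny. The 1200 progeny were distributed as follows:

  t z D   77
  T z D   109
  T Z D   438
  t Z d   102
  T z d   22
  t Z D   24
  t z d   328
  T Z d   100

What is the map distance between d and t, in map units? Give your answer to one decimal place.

18.6 map units

The two most frequent reciprocal classes, t z d and T Z D, are the parental types, so the F1 was t z d / T Z D.
The two rarest classes, T z d and t Z D, are the double crossovers. Comparing them with the parentals, only the t allele has switched, so t is the middle locus and the order is z – t – d.
Crossovers in the t–d interval produce the single-crossover classes t z D and T Z d (77 + 100 = 177) plus the double crossovers (46).
RF(t–d) = (177 + 46) / 1200 = 223/1200 = 0.1858 → 18.6 map units.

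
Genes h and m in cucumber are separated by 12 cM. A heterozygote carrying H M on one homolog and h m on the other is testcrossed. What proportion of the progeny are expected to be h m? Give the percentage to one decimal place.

44.0%

A map distance of 12 cM corresponds to a recombination frequency of 0.120.
The F1 is H M / h m, so h m is a parental gamete class with expected frequency (1 − r)/2 = 0.880/2 = 0.4400.
That is 0.4400 = 44.0% of the progeny.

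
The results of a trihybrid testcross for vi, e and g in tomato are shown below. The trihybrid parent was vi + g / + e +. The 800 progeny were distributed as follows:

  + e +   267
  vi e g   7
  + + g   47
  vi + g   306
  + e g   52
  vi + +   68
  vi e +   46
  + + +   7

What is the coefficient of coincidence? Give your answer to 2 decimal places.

The two rarest classes, vi e g and + + +, are the double crossovers. Comparing them with the parentals, only the e allele has switched, so e is the middle locus and the order is g – e – vi.
g–e: (120 + 14)/800 = 0.1675; e–vi: (93 + 14)/800 = 0.1338.
Expected DCO frequency = 0.1675 × 0.1338 ≈ 0.02241; observed = 14/800 ≈ 0.01750.
Coefficient of coincidence = 0.01750/0.02241 ≈ 0.78.

0.78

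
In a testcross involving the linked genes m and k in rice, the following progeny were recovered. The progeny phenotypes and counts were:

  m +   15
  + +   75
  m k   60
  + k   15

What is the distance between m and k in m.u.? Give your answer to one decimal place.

The two most frequent classes, + + (75) and m k (60), are the parental types, so the F1 was + + / m k.
The recombinant classes are + k and m +: 15 + 15 = 30.
Recombination frequency = 30/165 = 0.1818 ≈ 18.2%, i.e. 18.2 m.u.

18.2 m.u.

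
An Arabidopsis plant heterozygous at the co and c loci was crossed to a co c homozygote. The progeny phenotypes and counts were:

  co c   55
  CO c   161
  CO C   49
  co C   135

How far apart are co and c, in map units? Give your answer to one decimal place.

The two most frequent classes, CO c (161) and co C (135), are the parental types, so the F1 was CO c / co C.
The recombinant classes are CO C and co c: 49 + 55 = 104.
Recombination frequency = 104/400 = 0.2600 ≈ 26.0%, i.e. 26.0 map units.

26.0 map units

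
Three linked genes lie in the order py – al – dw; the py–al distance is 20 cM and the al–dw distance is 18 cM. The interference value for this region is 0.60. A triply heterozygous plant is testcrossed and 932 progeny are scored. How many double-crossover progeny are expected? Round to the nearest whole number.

13

Map distances give recombination frequencies of 0.200 and 0.180 for the two intervals.
With interference 0.60 (so coincidence = 0.40), expected double-crossover frequency = 0.200 × 0.180 × 0.40 = 0.01440.
Expected number = 0.01440 × 932 = 13.42 ≈ 13.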